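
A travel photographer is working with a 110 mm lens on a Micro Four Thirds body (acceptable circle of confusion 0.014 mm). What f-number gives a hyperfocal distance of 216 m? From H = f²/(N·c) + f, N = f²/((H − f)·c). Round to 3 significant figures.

f/4

Rearrange H = f²/(N·c) + f for N: N = f² / ((H − f)·c).
N = 110² / ((216000 − 110) × 0.014) = 12100 / 3022 ≈ 4.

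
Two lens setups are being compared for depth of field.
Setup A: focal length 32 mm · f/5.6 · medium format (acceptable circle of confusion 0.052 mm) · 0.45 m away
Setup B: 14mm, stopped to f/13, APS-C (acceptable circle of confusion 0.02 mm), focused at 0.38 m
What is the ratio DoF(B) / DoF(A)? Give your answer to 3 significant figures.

Setup A: H = 32²/(5.6×0.052) + 32 ≈ 3548.5 mm; DoF = Df − Dn = 510.71 − 402.19 ≈ 108.52 mm.
Setup B: H = 14²/(13×0.02) + 14 ≈ 767.8 mm; DoF = Df − Dn = 738.60 − 255.80 ≈ 482.80 mm.
Ratio = 482.80 / 108.52 ≈ 4.45.

4.45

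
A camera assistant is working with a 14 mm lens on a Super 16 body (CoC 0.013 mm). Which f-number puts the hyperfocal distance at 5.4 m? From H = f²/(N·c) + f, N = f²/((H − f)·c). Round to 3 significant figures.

f/2.80

Rearrange H = f²/(N·c) + f for N: N = f² / ((H − f)·c).
N = 14² / ((5400 − 14) × 0.013) = 196 / 70.02 ≈ 2.80.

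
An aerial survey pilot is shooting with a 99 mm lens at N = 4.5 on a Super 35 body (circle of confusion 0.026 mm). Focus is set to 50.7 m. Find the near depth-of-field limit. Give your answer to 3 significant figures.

31.6 m

Hyperfocal distance H = f²/(N·c) + f = 99²/(4.5 × 0.026) + 99 = 9801/0.117 + 99 ≈ 83868.2 mm ≈ 83.87 m.
Near limit Dn = s·(H − f)/(H + s − 2f) = 50700 × (83868.2 − 99) / (83868.2 + 50700 − 2 × 99) = 50700 × 83769.2 / 134370.2 ≈ 31607 mm ≈ 31.6 m.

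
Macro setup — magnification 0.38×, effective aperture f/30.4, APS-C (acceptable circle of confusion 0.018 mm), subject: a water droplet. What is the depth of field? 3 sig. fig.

At magnification m, DoF ≈ 2·N_eff·c/m² = 2 × 30.4 × 0.018 / 0.38² = 1.094 / 0.1444 ≈ 7.58 mm.

7.58 mm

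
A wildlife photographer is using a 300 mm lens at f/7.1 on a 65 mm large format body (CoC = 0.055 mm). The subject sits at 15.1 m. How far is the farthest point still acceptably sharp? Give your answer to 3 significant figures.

16.1 m

Hyperfocal distance H = f²/(N·c) + f = 300²/(7.1 × 0.055) + 300 = 90000/0.3905 + 300 ≈ 230773.8 mm ≈ 230.8 m.
Far limit Df = s·(H − f)/(H − s) = 15100 × (230773.8 − 300) / (230773.8 − 15100) = 15100 × 230473.8 / 215673.8 ≈ 16136 mm ≈ 16.1 m.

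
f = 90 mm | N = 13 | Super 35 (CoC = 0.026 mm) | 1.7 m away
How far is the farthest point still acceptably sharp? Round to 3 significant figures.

1.82 m

Hyperfocal distance H = f²/(N·c) + f = 90²/(13 × 0.026) + 90 = 8100/0.338 + 90 ≈ 24054.5 mm ≈ 24.05 m.
Far limit Df = s·(H − f)/(H − s) = 1700 × (24054.5 − 90) / (24054.5 − 1700) = 1700 × 23964.5 / 22354.5 ≈ 1822.4 mm ≈ 1.82 m.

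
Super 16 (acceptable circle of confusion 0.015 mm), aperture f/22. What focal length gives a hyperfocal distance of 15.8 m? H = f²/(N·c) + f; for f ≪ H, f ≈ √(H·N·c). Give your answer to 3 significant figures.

From H = f²/(N·c) + f, with f ≪ H: f ≈ √(H·N·c) = √(15800 × 22 × 0.015) = √5214.0 ≈ 72.21 mm.
Exact: f² + N·c·f − N·c·H = 0 ⇒ f = (−N·c + √((N·c)² + 4·N·c·H))/2 = (−0.33 + √20856)/2 ≈ 72.043 mm ≈ 72.0 mm.

72.0 mm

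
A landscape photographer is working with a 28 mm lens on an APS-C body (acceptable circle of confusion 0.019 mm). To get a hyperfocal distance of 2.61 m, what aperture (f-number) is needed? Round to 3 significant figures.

f/16

Rearrange H = f²/(N·c) + f for N: N = f² / ((H − f)·c).
N = 28² / ((2610 − 28) × 0.019) = 784 / 49.06 ≈ 16.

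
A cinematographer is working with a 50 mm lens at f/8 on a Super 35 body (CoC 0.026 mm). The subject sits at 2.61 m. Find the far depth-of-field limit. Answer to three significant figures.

3.32 m

Hyperfocal distance H = f²/(N·c) + f = 50²/(8 × 0.026) + 50 = 2500/0.208 + 50 ≈ 12069.2 mm ≈ 12.07 m.
Far limit Df = s·(H − f)/(H − s) = 2610 × (12069.2 − 50) / (12069.2 − 2610) = 2610 × 12019.2 / 9459.2 ≈ 3316.4 mm ≈ 3.32 m.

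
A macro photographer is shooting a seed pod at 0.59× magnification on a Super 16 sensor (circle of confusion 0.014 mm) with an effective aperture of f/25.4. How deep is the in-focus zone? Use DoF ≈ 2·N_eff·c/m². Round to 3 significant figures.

2.04 mm

At magnification m, DoF ≈ 2·N_eff·c/m² = 2 × 25.4 × 0.014 / 0.59² = 0.7112 / 0.3481 ≈ 2.04 mm.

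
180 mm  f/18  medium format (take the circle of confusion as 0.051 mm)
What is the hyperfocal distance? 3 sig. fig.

Hyperfocal distance H = f²/(N·c) + f = 180²/(18 × 0.051) + 180 = 32400/0.918 + 180 ≈ 35474.1 mm ≈ 35.5 m.

35.5 m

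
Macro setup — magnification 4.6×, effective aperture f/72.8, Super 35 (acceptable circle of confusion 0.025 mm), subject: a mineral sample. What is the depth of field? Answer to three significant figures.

0.172 mm

At magnification m, DoF ≈ 2·N_eff·c/m² = 2 × 72.8 × 0.025 / 4.6² = 3.64 / 21.16 ≈ 0.172 mm.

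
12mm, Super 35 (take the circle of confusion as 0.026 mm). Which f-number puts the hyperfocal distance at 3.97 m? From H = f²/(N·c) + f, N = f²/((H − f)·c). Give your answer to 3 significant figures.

f/1.40

Rearrange H = f²/(N·c) + f for N: N = f² / ((H − f)·c).
N = 12² / ((3970 − 12) × 0.026) = 144 / 102.9 ≈ 1.40.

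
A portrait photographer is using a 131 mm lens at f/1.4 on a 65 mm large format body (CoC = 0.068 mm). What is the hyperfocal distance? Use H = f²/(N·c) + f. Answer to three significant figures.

Hyperfocal distance H = f²/(N·c) + f = 131²/(1.4 × 0.068) + 131 = 17161/0.0952 + 131 ≈ 180393.6 mm ≈ 180 m.

180 m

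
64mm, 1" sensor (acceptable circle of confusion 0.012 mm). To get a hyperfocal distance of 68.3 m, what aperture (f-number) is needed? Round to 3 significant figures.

f/5

Rearrange H = f²/(N·c) + f for N: N = f² / ((H − f)·c).
N = 64² / ((68300 − 64) × 0.012) = 4096 / 818.8 ≈ 5.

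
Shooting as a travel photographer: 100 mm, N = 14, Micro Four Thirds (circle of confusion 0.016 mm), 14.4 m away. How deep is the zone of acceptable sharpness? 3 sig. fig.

10.3 m

Hyperfocal distance H = f²/(N·c) + f = 100²/(14 × 0.016) + 100 = 10000/0.224 + 100 ≈ 44742.9 mm ≈ 44.74 m.
Near limit Dn = s·(H − f)/(H + s − 2f) = 14400 × (44742.9 − 100) / (44742.9 + 14400 − 2 × 100) = 14400 × 44642.9 / 58942.9 ≈ 10906 mm.
Far limit Df = s·(H − f)/(H − s) = 14400 × (44742.9 − 100) / (44742.9 − 14400) = 14400 × 44642.9 / 30342.9 ≈ 21186 mm.
Depth of field = Df − Dn = 21186 − 10906 ≈ 10280 mm ≈ 10.3 m.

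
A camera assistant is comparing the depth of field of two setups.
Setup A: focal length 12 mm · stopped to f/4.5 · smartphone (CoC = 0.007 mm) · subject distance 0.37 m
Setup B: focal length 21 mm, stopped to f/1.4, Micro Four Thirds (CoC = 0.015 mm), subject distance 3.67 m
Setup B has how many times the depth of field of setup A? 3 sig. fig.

Setup A: H = 12²/(4.5×0.007) + 12 ≈ 4583.4 mm; DoF = Df − Dn = 401.438 − 343.129 ≈ 58.309 mm.
Setup B: H = 21²/(1.4×0.015) + 21 ≈ 21021.0 mm; DoF = Df − Dn = 4441.8 − 3126.7 ≈ 1315.1 mm.
Ratio = 1315.1 / 58.309 ≈ 22.6.

22.6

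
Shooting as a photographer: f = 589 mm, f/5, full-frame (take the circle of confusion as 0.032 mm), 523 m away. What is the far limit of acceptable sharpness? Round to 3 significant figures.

Hyperfocal distance H = f²/(N·c) + f = 589²/(5 × 0.032) + 589 = 346921/0.16 + 589 ≈ 2168845.2 mm ≈ 2169 m.
Far limit Df = s·(H − f)/(H − s) = 523000 × (2168845.2 − 589) / (2168845.2 − 523000) = 523000 × 2168256.2 / 1645845.2 ≈ 689006 mm ≈ 689 m.

689 m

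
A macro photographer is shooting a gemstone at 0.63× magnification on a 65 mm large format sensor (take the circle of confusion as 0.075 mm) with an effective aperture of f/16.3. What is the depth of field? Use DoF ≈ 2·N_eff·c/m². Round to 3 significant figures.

6.16 mm

At magnification m, DoF ≈ 2·N_eff·c/m² = 2 × 16.3 × 0.075 / 0.63² = 2.445 / 0.3969 ≈ 6.16 mm.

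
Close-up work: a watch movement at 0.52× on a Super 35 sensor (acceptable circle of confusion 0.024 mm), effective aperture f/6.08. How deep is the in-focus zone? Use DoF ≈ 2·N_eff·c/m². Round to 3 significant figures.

At magnification m, DoF ≈ 2·N_eff·c/m² = 2 × 6.08 × 0.024 / 0.52² = 0.2918 / 0.2704 ≈ 1.08 mm.

1.08 mm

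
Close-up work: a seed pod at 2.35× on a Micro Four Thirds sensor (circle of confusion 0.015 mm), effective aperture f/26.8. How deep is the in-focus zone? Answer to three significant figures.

0.146 mm

At magnification m, DoF ≈ 2·N_eff·c/m² = 2 × 26.8 × 0.015 / 2.35² = 0.804 / 5.523 ≈ 0.146 mm.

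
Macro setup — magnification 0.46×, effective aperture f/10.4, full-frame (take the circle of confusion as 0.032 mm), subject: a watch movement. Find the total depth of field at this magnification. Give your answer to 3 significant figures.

3.15 mm

At magnification m, DoF ≈ 2·N_eff·c/m² = 2 × 10.4 × 0.032 / 0.46² = 0.6656 / 0.2116 ≈ 3.15 mm.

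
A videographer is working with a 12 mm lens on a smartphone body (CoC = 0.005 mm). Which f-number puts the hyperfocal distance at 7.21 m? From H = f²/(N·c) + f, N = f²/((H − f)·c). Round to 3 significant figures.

Rearrange H = f²/(N·c) + f for N: N = f² / ((H − f)·c).
N = 12² / ((7210 − 12) × 0.005) = 144 / 35.99 ≈ 4.

f/4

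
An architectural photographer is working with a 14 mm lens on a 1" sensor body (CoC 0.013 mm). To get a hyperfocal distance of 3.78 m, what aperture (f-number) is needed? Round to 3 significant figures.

f/4

Rearrange H = f²/(N·c) + f for N: N = f² / ((H − f)·c).
N = 14² / ((3780 − 14) × 0.013) = 196 / 48.96 ≈ 4.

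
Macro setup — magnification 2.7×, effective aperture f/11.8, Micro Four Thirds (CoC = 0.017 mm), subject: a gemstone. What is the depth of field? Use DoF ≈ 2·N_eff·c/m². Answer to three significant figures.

0.0550 mm

At magnification m, DoF ≈ 2·N_eff·c/m² = 2 × 11.8 × 0.017 / 2.7² = 0.4012 / 7.29 ≈ 0.055 mm.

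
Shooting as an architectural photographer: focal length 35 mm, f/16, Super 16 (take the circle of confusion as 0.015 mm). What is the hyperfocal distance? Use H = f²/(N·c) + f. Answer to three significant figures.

Hyperfocal distance H = f²/(N·c) + f = 35²/(16 × 0.015) + 35 = 1225/0.24 + 35 ≈ 5139.2 mm ≈ 5.14 m.

5.14 m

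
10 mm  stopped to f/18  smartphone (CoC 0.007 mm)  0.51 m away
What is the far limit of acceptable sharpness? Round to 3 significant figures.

1.38 m

Hyperfocal distance H = f²/(N·c) + f = 10²/(18 × 0.007) + 10 = 100/0.126 + 10 ≈ 803.7 mm ≈ 0.804 m.
Far limit Df = s·(H − f)/(H − s) = 510 × (803.7 − 10) / (803.7 − 510) = 510 × 793.7 / 293.7 ≈ 1378.4 mm ≈ 1.38 m.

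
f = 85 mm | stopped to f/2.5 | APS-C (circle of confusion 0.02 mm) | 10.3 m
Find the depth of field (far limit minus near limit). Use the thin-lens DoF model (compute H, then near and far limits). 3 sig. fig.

Hyperfocal distance H = f²/(N·c) + f = 85²/(2.5 × 0.02) + 85 = 7225/0.05 + 85 ≈ 144585.0 mm ≈ 144.6 m.
Near limit Dn = s·(H − f)/(H + s − 2f) = 10300 × (144585.0 − 85) / (144585.0 + 10300 − 2 × 85) = 10300 × 144500.0 / 154715.0 ≈ 9619.9 mm.
Far limit Df = s·(H − f)/(H − s) = 10300 × (144585.0 − 85) / (144585.0 − 10300) = 10300 × 144500.0 / 134285.0 ≈ 11083.5 mm.
Depth of field = Df − Dn = 11083.5 − 9619.9 ≈ 1463.6 mm ≈ 1.46 m.

1.46 m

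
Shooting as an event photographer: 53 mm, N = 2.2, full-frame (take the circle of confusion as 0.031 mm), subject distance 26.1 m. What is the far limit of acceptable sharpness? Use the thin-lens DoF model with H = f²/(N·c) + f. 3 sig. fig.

Hyperfocal distance H = f²/(N·c) + f = 53²/(2.2 × 0.031) + 53 = 2809/0.0682 + 53 ≈ 41240.7 mm ≈ 41.24 m.
Far limit Df = s·(H − f)/(H − s) = 26100 × (41240.7 − 53) / (41240.7 − 26100) = 26100 × 41187.7 / 15140.7 ≈ 71001 mm ≈ 71.0 m.

71.0 m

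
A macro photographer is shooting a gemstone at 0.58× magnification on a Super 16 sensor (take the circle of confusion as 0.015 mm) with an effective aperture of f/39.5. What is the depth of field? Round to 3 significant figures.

3.52 mm

At magnification m, DoF ≈ 2·N_eff·c/m² = 2 × 39.5 × 0.015 / 0.58² = 1.185 / 0.3364 ≈ 3.52 mm.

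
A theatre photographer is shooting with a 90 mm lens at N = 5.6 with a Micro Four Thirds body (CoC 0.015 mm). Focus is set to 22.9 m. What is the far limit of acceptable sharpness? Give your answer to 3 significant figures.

30.0 m

Hyperfocal distance H = f²/(N·c) + f = 90²/(5.6 × 0.015) + 90 = 8100/0.084 + 90 ≈ 96518.6 mm ≈ 96.52 m.
Far limit Df = s·(H − f)/(H − s) = 22900 × (96518.6 − 90) / (96518.6 − 22900) = 22900 × 96428.6 / 73618.6 ≈ 29995 mm ≈ 30.0 m.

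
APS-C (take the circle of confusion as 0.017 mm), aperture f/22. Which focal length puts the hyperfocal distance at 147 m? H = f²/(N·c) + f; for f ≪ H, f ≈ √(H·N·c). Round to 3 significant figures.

From H = f²/(N·c) + f, with f ≪ H: f ≈ √(H·N·c) = √(147000 × 22 × 0.017) = √54978 ≈ 234.5 mm.
Exact: f² + N·c·f − N·c·H = 0 ⇒ f = (−N·c + √((N·c)² + 4·N·c·H))/2 = (−0.374 + √219912)/2 ≈ 234.29 mm ≈ 234 mm.

234 mm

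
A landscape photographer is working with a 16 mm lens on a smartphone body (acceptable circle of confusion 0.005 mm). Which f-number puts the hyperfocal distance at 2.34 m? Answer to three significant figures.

Rearrange H = f²/(N·c) + f for N: N = f² / ((H − f)·c).
N = 16² / ((2340 − 16) × 0.005) = 256 / 11.62 ≈ 22.

f/22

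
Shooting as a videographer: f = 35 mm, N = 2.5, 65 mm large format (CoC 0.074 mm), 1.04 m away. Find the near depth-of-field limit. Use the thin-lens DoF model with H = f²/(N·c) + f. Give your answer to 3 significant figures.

0.903 m

Hyperfocal distance H = f²/(N·c) + f = 35²/(2.5 × 0.074) + 35 = 1225/0.185 + 35 ≈ 6656.6 mm ≈ 6.657 m.
Near limit Dn = s·(H − f)/(H + s − 2f) = 1040 × (6656.6 − 35) / (6656.6 + 1040 − 2 × 35) = 1040 × 6621.6 / 7626.6 ≈ 902.95 mm ≈ 0.903 m.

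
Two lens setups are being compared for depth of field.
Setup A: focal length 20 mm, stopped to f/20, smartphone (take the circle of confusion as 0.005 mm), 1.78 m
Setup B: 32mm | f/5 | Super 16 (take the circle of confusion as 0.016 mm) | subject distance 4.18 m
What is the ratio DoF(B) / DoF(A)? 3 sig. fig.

1.56

Setup A: H = 20²/(20×0.005) + 20 ≈ 4020.0 mm; DoF = Df − Dn = 3178.6 − 1236.1 ≈ 1942.5 mm.
Setup B: H = 32²/(5×0.016) + 32 ≈ 12832.0 mm; DoF = Df − Dn = 6184.0 − 3157.0 ≈ 3027.0 mm.
Ratio = 3027.0 / 1942.5 ≈ 1.56.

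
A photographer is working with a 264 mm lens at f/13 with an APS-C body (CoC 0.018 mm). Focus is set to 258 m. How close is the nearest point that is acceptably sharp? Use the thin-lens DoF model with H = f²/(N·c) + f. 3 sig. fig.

Hyperfocal distance H = f²/(N·c) + f = 264²/(13 × 0.018) + 264 = 69696/0.234 + 264 ≈ 298110.2 mm ≈ 298.1 m.
Near limit Dn = s·(H − f)/(H + s − 2f) = 258000 × (298110.2 − 264) / (298110.2 + 258000 − 2 × 264) = 258000 × 297846.2 / 555582.2 ≈ 138313 mm ≈ 138 m.

138 m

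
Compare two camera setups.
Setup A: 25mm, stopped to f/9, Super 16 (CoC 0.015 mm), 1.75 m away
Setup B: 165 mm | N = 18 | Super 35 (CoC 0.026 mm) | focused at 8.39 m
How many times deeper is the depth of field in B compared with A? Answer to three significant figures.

1.60

Setup A: H = 25²/(9×0.015) + 25 ≈ 4654.6 mm; DoF = Df − Dn = 2789.3 − 1275.0 ≈ 1514.3 mm.
Setup B: H = 165²/(18×0.026) + 165 ≈ 58338.1 mm; DoF = Df − Dn = 9771.6 − 7350.7 ≈ 2420.9 mm.
Ratio = 2420.9 / 1514.3 ≈ 1.60.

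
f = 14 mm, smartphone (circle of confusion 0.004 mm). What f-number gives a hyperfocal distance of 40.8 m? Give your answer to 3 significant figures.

Rearrange H = f²/(N·c) + f for N: N = f² / ((H − f)·c).
N = 14² / ((40800 − 14) × 0.004) = 196 / 163.1 ≈ 1.20.

f/1.20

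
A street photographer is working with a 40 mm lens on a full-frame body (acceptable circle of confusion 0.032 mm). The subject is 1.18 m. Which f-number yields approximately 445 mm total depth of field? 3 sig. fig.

Write h = H − f = f²/(N·c). The thin-lens limits are Dn = s·h/(h + (s−f)) and Df = s·h/(h − (s−f)), so DoF = Df − Dn = 2·s·(s−f)·h / (h² − (s−f)²).
That is a quadratic in h: DoF·h² − 2·s·(s−f)·h − DoF·(s−f)² = 0 ⇒ h = (s−f)·(s + √(s² + DoF²)) / DoF = 1140 × (1180 + √(1180² + 445²)) / 445 = 1140 × (1180 + 1261.12) / 445 ≈ 6253.7 mm.
Then N = f²/(c·h) = 40² / (0.032 × 6253.7) = 1600 / 200.12 ≈ 8.

f/8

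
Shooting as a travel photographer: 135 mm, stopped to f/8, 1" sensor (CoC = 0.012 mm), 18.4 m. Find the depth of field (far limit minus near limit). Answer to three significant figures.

3.57 m

Hyperfocal distance H = f²/(N·c) + f = 135²/(8 × 0.012) + 135 = 18225/0.096 + 135 ≈ 189978.8 mm ≈ 190.0 m.
Near limit Dn = s·(H − f)/(H + s − 2f) = 18400 × (189978.8 − 135) / (189978.8 + 18400 − 2 × 135) = 18400 × 189843.8 / 208108.8 ≈ 16785.1 mm.
Far limit Df = s·(H − f)/(H − s) = 18400 × (189978.8 − 135) / (189978.8 − 18400) = 18400 × 189843.8 / 171578.8 ≈ 20358.7 mm.
Depth of field = Df − Dn = 20358.7 − 16785.1 ≈ 3573.6 mm ≈ 3.57 m.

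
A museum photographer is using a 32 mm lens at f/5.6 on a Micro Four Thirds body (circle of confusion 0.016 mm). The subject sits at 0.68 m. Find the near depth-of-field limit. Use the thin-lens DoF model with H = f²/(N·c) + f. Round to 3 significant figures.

0.644 m

Hyperfocal distance H = f²/(N·c) + f = 32²/(5.6 × 0.016) + 32 = 1024/0.0896 + 32 ≈ 11460.6 mm ≈ 11.46 m.
Near limit Dn = s·(H − f)/(H + s − 2f) = 680 × (11460.6 − 32) / (11460.6 + 680 − 2 × 32) = 680 × 11428.6 / 12076.6 ≈ 643.51 mm ≈ 0.644 m.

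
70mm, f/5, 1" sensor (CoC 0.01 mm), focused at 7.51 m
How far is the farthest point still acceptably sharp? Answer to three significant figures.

Hyperfocal distance H = f²/(N·c) + f = 70²/(5 × 0.01) + 70 = 4900/0.05 + 70 ≈ 98070.0 mm ≈ 98.07 m.
Far limit Df = s·(H − f)/(H − s) = 7510 × (98070.0 − 70) / (98070.0 − 7510) = 7510 × 98000.0 / 90560.0 ≈ 8127.0 mm ≈ 8.13 m.

8.13 m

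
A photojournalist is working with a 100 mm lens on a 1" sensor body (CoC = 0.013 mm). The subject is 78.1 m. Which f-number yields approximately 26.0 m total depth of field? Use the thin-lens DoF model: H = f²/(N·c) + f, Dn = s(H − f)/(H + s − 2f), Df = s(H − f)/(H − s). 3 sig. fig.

Write h = H − f = f²/(N·c). The thin-lens limits are Dn = s·h/(h + (s−f)) and Df = s·h/(h − (s−f)), so DoF = Df − Dn = 2·s·(s−f)·h / (h² − (s−f)²).
That is a quadratic in h: DoF·h² − 2·s·(s−f)·h − DoF·(s−f)² = 0 ⇒ h = (s−f)·(s + √(s² + DoF²)) / DoF = 78000 × (78100 + √(78100² + 26000²)) / 26000 = 78000 × (78100 + 82314.1) / 26000 ≈ 481242 mm.
Then N = f²/(c·h) = 100² / (0.013 × 481242) = 10000 / 6256.1 ≈ 1.60.

f/1.60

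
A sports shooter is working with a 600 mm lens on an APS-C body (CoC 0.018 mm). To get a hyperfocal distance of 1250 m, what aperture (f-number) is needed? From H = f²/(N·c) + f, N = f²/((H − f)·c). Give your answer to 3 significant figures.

Rearrange H = f²/(N·c) + f for N: N = f² / ((H − f)·c).
N = 600² / ((1250000 − 600) × 0.018) = 360000 / 22489 ≈ 16.

f/16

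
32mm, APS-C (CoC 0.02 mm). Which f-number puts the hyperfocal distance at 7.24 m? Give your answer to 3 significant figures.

Rearrange H = f²/(N·c) + f for N: N = f² / ((H − f)·c).
N = 32² / ((7240 − 32) × 0.02) = 1024 / 144.2 ≈ 7.10.

f/7.10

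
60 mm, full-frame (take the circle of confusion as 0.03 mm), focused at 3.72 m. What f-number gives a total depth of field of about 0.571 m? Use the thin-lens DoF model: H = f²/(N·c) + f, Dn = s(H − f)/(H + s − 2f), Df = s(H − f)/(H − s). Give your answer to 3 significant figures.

f/2.50

Write h = H − f = f²/(N·c). The thin-lens limits are Dn = s·h/(h + (s−f)) and Df = s·h/(h − (s−f)), so DoF = Df − Dn = 2·s·(s−f)·h / (h² − (s−f)²).
That is a quadratic in h: DoF·h² − 2·s·(s−f)·h − DoF·(s−f)² = 0 ⇒ h = (s−f)·(s + √(s² + DoF²)) / DoF = 3660 × (3720 + √(3720² + 571²)) / 571 = 3660 × (3720 + 3763.57) / 571 ≈ 47968 mm.
Then N = f²/(c·h) = 60² / (0.03 × 47968) = 3600 / 1439.0 ≈ 2.50.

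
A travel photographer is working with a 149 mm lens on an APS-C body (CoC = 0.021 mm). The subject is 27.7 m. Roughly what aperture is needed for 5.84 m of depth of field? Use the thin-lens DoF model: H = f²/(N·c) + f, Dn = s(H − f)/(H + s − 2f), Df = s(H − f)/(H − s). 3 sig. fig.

f/4

Write h = H − f = f²/(N·c). The thin-lens limits are Dn = s·h/(h + (s−f)) and Df = s·h/(h − (s−f)), so DoF = Df − Dn = 2·s·(s−f)·h / (h² − (s−f)²).
That is a quadratic in h: DoF·h² − 2·s·(s−f)·h − DoF·(s−f)² = 0 ⇒ h = (s−f)·(s + √(s² + DoF²)) / DoF = 27551 × (27700 + √(27700² + 5840²)) / 5840 = 27551 × (27700 + 28308.9) / 5840 ≈ 264230 mm.
Then N = f²/(c·h) = 149² / (0.021 × 264230) = 22201 / 5548.8 ≈ 4.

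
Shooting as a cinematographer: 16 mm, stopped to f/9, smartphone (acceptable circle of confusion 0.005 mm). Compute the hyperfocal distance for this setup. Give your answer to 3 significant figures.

5.70 m

Hyperfocal distance H = f²/(N·c) + f = 16²/(9 × 0.005) + 16 = 256/0.045 + 16 ≈ 5704.9 mm ≈ 5.70 m.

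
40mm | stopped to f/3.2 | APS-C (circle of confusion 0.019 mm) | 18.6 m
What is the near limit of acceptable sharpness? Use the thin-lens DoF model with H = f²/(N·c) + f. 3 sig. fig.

10.9 m

Hyperfocal distance H = f²/(N·c) + f = 40²/(3.2 × 0.019) + 40 = 1600/0.0608 + 40 ≈ 26355.8 mm ≈ 26.36 m.
Near limit Dn = s·(H − f)/(H + s − 2f) = 18600 × (26355.8 − 40) / (26355.8 + 18600 − 2 × 40) = 18600 × 26315.8 / 44875.8 ≈ 10907 mm ≈ 10.9 m.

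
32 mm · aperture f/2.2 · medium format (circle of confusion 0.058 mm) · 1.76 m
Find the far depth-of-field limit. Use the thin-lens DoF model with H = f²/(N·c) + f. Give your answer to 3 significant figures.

2.24 m

Hyperfocal distance H = f²/(N·c) + f = 32²/(2.2 × 0.058) + 32 = 1024/0.1276 + 32 ≈ 8057.1 mm ≈ 8.057 m.
Far limit Df = s·(H − f)/(H − s) = 1760 × (8057.1 − 32) / (8057.1 − 1760) = 1760 × 8025.1 / 6297.1 ≈ 2243.0 mm ≈ 2.24 m.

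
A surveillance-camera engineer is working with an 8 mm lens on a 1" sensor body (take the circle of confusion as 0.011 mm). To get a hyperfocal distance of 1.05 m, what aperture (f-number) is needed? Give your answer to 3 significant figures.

f/5.58

Rearrange H = f²/(N·c) + f for N: N = f² / ((H − f)·c).
N = 8² / ((1050 − 8) × 0.011) = 64 / 11.46 ≈ 5.58.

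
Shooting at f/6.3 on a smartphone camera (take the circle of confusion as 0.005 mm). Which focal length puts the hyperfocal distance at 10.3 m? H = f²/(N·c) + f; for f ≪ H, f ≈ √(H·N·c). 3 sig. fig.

18.0 mm

From H = f²/(N·c) + f, with f ≪ H: f ≈ √(H·N·c) = √(10300 × 6.3 × 0.005) = √324.45 ≈ 18.01 mm.
The +f correction barely moves this — solving exactly, f² + N·c·f − N·c·H = 0 ⇒ f = (−N·c + √((N·c)² + 4·N·c·H))/2 = (−0.0315 + √1297.8)/2 ≈ 17.997 mm, so f ≈ 18.0 mm.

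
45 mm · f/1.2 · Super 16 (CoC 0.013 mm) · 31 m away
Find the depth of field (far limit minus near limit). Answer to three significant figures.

Hyperfocal distance H = f²/(N·c) + f = 45²/(1.2 × 0.013) + 45 = 2025/0.0156 + 45 ≈ 129852.7 mm ≈ 129.9 m.
Near limit Dn = s·(H − f)/(H + s − 2f) = 31000 × (129852.7 − 45) / (129852.7 + 31000 − 2 × 45) = 31000 × 129807.7 / 160762.7 ≈ 25031 mm.
Far limit Df = s·(H − f)/(H − s) = 31000 × (129852.7 − 45) / (129852.7 − 31000) = 31000 × 129807.7 / 98852.7 ≈ 40707 mm.
Depth of field = Df − Dn = 40707 − 25031 ≈ 15676 mm ≈ 15.7 m.

15.7 m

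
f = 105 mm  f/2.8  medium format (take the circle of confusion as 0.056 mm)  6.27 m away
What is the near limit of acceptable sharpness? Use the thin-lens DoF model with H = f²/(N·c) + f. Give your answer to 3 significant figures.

Hyperfocal distance H = f²/(N·c) + f = 105²/(2.8 × 0.056) + 105 = 11025/0.1568 + 105 ≈ 70417.5 mm ≈ 70.42 m.
Near limit Dn = s·(H − f)/(H + s − 2f) = 6270 × (70417.5 − 105) / (70417.5 + 6270 − 2 × 105) = 6270 × 70312.5 / 76477.5 ≈ 5764.6 mm ≈ 5.76 m.

5.76 m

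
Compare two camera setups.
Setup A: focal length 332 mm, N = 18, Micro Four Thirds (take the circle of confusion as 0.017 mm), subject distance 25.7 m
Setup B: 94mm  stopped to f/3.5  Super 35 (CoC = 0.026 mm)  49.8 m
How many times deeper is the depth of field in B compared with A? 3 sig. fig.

19.0

Setup A: H = 332²/(18×0.017) + 332 ≈ 360541.2 mm; DoF = Df − Dn = 27647.1 − 24009.1 ≈ 3638.0 mm.
Setup B: H = 94²/(3.5×0.026) + 94 ≈ 97192.9 mm; DoF = Df − Dn = 102031 − 32938 ≈ 69093 mm.
Ratio = 69093 / 3638.0 ≈ 19.0.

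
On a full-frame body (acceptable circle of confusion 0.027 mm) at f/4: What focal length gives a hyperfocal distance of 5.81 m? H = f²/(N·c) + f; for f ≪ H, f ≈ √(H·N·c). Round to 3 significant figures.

25.0 mm

From H = f²/(N·c) + f, with f ≪ H: f ≈ √(H·N·c) = √(5810 × 4 × 0.027) = √627.48 ≈ 25.05 mm.
Exact: f² + N·c·f − N·c·H = 0 ⇒ f = (−N·c + √((N·c)² + 4·N·c·H))/2 = (−0.108 + √2509.9)/2 ≈ 24.996 mm ≈ 25.0 mm.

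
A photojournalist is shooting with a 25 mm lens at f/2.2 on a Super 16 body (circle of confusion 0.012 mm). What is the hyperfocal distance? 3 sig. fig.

23.7 m

Hyperfocal distance H = f²/(N·c) + f = 25²/(2.2 × 0.012) + 25 = 625/0.0264 + 25 ≈ 23699.2 mm ≈ 23.7 m.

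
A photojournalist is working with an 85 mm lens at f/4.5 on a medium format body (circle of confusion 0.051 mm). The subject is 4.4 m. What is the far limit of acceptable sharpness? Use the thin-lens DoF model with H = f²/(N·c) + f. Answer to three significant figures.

5.10 m

Hyperfocal distance H = f²/(N·c) + f = 85²/(4.5 × 0.051) + 85 = 7225/0.2295 + 85 ≈ 31566.5 mm ≈ 31.57 m.
Far limit Df = s·(H − f)/(H − s) = 4400 × (31566.5 − 85) / (31566.5 − 4400) = 4400 × 31481.5 / 27166.5 ≈ 5098.9 mm ≈ 5.10 m.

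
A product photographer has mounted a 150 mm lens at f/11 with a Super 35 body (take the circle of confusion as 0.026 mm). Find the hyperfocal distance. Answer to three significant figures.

Hyperfocal distance H = f²/(N·c) + f = 150²/(11 × 0.026) + 150 = 22500/0.286 + 150 ≈ 78821.3 mm ≈ 78.8 m.

78.8 m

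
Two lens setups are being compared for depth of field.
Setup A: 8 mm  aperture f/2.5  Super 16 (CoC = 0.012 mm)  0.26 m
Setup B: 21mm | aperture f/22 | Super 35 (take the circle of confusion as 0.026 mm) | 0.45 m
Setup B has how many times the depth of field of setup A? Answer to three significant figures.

11.6

Setup A: H = 8²/(2.5×0.012) + 8 ≈ 2141.3 mm; DoF = Df − Dn = 294.826 − 232.532 ≈ 62.294 mm.
Setup B: H = 21²/(22×0.026) + 21 ≈ 792.0 mm; DoF = Df − Dn = 1014.51 − 289.12 ≈ 725.39 mm.
Ratio = 725.39 / 62.294 ≈ 11.6.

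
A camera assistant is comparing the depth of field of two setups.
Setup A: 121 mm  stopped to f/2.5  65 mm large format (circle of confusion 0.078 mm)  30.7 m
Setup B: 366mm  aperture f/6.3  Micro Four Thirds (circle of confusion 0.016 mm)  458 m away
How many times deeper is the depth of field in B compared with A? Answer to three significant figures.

Setup A: H = 121²/(2.5×0.078) + 121 ≈ 75203.1 mm; DoF = Df − Dn = 51795 − 21815 ≈ 29980 mm.
Setup B: H = 366²/(6.3×0.016) + 366 ≈ 1329294.6 mm; DoF = Df − Dn = 698557 − 340682 ≈ 357875 mm.
Ratio = 357875 / 29980 ≈ 11.9.

11.9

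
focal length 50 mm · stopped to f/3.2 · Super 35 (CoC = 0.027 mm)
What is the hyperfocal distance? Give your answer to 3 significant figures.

29.0 m

Hyperfocal distance H = f²/(N·c) + f = 50²/(3.2 × 0.027) + 50 = 2500/0.0864 + 50 ≈ 28985.2 mm ≈ 29.0 m.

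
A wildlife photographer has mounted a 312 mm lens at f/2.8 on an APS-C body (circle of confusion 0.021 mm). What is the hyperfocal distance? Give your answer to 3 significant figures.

Hyperfocal distance H = f²/(N·c) + f = 312²/(2.8 × 0.021) + 312 = 97344/0.0588 + 312 ≈ 1655822.2 mm ≈ 1660 m.

1660 m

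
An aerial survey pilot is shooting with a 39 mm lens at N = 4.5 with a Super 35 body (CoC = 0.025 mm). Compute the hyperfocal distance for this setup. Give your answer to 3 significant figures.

Hyperfocal distance H = f²/(N·c) + f = 39²/(4.5 × 0.025) + 39 = 1521/0.1125 + 39 ≈ 13559.0 mm ≈ 13.6 m.

13.6 m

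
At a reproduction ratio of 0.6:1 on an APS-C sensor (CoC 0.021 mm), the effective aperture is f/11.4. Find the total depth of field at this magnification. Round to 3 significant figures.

1.33 mm

At magnification m, DoF ≈ 2·N_eff·c/m² = 2 × 11.4 × 0.021 / 0.6² = 0.4788 / 0.36 ≈ 1.33 mm.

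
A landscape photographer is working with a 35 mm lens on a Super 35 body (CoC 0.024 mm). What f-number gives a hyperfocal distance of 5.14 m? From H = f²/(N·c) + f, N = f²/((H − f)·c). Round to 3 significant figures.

Rearrange H = f²/(N·c) + f for N: N = f² / ((H − f)·c).
N = 35² / ((5140 − 35) × 0.024) = 1225 / 122.5 ≈ 10.

f/10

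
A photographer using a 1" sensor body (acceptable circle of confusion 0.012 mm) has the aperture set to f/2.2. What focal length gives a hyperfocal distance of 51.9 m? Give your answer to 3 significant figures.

37.0 mm

From H = f²/(N·c) + f, with f ≪ H: f ≈ √(H·N·c) = √(51900 × 2.2 × 0.012) = √1370.2 ≈ 37.02 mm.
The +f correction barely moves this — solving exactly, f² + N·c·f − N·c·H = 0 ⇒ f = (−N·c + √((N·c)² + 4·N·c·H))/2 = (−0.0264 + √5480.6)/2 ≈ 37.002 mm, so f ≈ 37.0 mm.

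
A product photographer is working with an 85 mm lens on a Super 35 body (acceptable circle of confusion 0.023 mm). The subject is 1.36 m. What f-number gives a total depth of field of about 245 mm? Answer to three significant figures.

Write h = H − f = f²/(N·c). The thin-lens limits are Dn = s·h/(h + (s−f)) and Df = s·h/(h − (s−f)), so DoF = Df − Dn = 2·s·(s−f)·h / (h² − (s−f)²).
That is a quadratic in h: DoF·h² − 2·s·(s−f)·h − DoF·(s−f)² = 0 ⇒ h = (s−f)·(s + √(s² + DoF²)) / DoF = 1275 × (1360 + √(1360² + 245²)) / 245 = 1275 × (1360 + 1381.89) / 245 ≈ 14269 mm.
Then N = f²/(c·h) = 85² / (0.023 × 14269) = 7225 / 328.19 ≈ 22.

f/22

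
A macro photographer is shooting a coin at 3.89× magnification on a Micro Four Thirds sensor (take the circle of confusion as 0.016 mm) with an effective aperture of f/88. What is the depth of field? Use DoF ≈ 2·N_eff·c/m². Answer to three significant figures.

At magnification m, DoF ≈ 2·N_eff·c/m² = 2 × 88 × 0.016 / 3.89² = 2.816 / 15.13 ≈ 0.186 mm.

0.186 mm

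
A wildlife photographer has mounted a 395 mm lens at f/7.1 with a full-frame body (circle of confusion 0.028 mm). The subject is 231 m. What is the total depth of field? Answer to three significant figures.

Hyperfocal distance H = f²/(N·c) + f = 395²/(7.1 × 0.028) + 395 = 156025/0.1988 + 395 ≈ 785229.0 mm ≈ 785.2 m.
Near limit Dn = s·(H − f)/(H + s − 2f) = 231000 × (785229.0 − 395) / (785229.0 + 231000 − 2 × 395) = 231000 × 784834.0 / 1015439.0 ≈ 178540 mm.
Far limit Df = s·(H − f)/(H − s) = 231000 × (785229.0 − 395) / (785229.0 − 231000) = 231000 × 784834.0 / 554229.0 ≈ 327115 mm.
Depth of field = Df − Dn = 327115 − 178540 ≈ 148575 mm ≈ 149 m.

149 m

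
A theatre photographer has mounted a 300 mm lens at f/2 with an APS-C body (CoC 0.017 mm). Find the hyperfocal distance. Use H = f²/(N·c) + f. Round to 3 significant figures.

2650 m

Hyperfocal distance H = f²/(N·c) + f = 300²/(2 × 0.017) + 300 = 90000/0.034 + 300 ≈ 2647358.8 mm ≈ 2650 m.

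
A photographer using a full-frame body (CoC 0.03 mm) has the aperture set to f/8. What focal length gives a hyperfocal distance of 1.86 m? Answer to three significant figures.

21.0 mm

From H = f²/(N·c) + f, with f ≪ H: f ≈ √(H·N·c) = √(1860 × 8 × 0.03) = √446.40 ≈ 21.13 mm.
Exact: f² + N·c·f − N·c·H = 0 ⇒ f = (−N·c + √((N·c)² + 4·N·c·H))/2 = (−0.24 + √1785.7)/2 ≈ 21.009 mm ≈ 21.0 mm.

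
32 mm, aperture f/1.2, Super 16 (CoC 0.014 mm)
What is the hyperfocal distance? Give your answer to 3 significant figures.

61.0 m

Hyperfocal distance H = f²/(N·c) + f = 32²/(1.2 × 0.014) + 32 = 1024/0.0168 + 32 ≈ 60984.4 mm ≈ 61.0 m.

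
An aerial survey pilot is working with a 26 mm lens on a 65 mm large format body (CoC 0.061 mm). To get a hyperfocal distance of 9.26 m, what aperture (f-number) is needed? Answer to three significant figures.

Rearrange H = f²/(N·c) + f for N: N = f² / ((H − f)·c).
N = 26² / ((9260 − 26) × 0.061) = 676 / 563.3 ≈ 1.20.

f/1.20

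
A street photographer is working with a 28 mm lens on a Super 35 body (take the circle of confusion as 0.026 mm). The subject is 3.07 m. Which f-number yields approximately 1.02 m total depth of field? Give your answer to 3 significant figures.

f/1.60

Write h = H − f = f²/(N·c). The thin-lens limits are Dn = s·h/(h + (s−f)) and Df = s·h/(h − (s−f)), so DoF = Df − Dn = 2·s·(s−f)·h / (h² − (s−f)²).
That is a quadratic in h: DoF·h² − 2·s·(s−f)·h − DoF·(s−f)² = 0 ⇒ h = (s−f)·(s + √(s² + DoF²)) / DoF = 3042 × (3070 + √(3070² + 1020²)) / 1020 = 3042 × (3070 + 3235.01) / 1020 ≈ 18804 mm.
Then N = f²/(c·h) = 28² / (0.026 × 18804) = 784 / 488.90 ≈ 1.60.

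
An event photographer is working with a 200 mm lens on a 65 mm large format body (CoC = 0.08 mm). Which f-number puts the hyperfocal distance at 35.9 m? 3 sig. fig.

f/14

Rearrange H = f²/(N·c) + f for N: N = f² / ((H − f)·c).
N = 200² / ((35900 − 200) × 0.08) = 40000 / 2856 ≈ 14.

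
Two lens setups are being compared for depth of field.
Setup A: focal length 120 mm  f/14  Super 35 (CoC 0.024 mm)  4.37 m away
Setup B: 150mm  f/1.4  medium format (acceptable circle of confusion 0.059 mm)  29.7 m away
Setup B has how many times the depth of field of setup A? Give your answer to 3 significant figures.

Setup A: H = 120²/(14×0.024) + 120 ≈ 42977.1 mm; DoF = Df − Dn = 4851.06 − 3975.74 ≈ 875.32 mm.
Setup B: H = 150²/(1.4×0.059) + 150 ≈ 272547.1 mm; DoF = Df − Dn = 33313.9 − 26793.4 ≈ 6520.5 mm.
Ratio = 6520.5 / 875.32 ≈ 7.45.

7.45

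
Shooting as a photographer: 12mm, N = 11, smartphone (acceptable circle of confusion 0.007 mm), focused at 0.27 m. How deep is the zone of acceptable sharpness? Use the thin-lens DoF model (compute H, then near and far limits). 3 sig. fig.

Hyperfocal distance H = f²/(N·c) + f = 12²/(11 × 0.007) + 12 = 144/0.077 + 12 ≈ 1882.1 mm ≈ 1.882 m.
Near limit Dn = s·(H − f)/(H + s − 2f) = 270 × (1882.1 − 12) / (1882.1 + 270 − 2 × 12) = 270 × 1870.1 / 2128.1 ≈ 237.267 mm.
Far limit Df = s·(H − f)/(H − s) = 270 × (1882.1 − 12) / (1882.1 − 270) = 270 × 1870.1 / 1612.1 ≈ 313.210 mm.
Depth of field = Df − Dn = 313.210 − 237.267 ≈ 75.943 mm.

75.9 mm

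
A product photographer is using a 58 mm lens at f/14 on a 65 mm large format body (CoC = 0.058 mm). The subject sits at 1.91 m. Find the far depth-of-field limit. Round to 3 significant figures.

Hyperfocal distance H = f²/(N·c) + f = 58²/(14 × 0.058) + 58 = 3364/0.812 + 58 ≈ 4200.9 mm ≈ 4.201 m.
Far limit Df = s·(H − f)/(H − s) = 1910 × (4200.9 − 58) / (4200.9 − 1910) = 1910 × 4142.9 / 2290.9 ≈ 3454.1 mm ≈ 3.45 m.

3.45 m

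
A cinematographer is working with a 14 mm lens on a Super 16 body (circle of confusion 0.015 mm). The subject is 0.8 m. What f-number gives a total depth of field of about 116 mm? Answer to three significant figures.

Write h = H − f = f²/(N·c). The thin-lens limits are Dn = s·h/(h + (s−f)) and Df = s·h/(h − (s−f)), so DoF = Df − Dn = 2·s·(s−f)·h / (h² − (s−f)²).
That is a quadratic in h: DoF·h² − 2·s·(s−f)·h − DoF·(s−f)² = 0 ⇒ h = (s−f)·(s + √(s² + DoF²)) / DoF = 786 × (800 + √(800² + 116²)) / 116 = 786 × (800 + 808.366) / 116 ≈ 10898 mm.
Then N = f²/(c·h) = 14² / (0.015 × 10898) = 196 / 163.47 ≈ 1.20.

f/1.20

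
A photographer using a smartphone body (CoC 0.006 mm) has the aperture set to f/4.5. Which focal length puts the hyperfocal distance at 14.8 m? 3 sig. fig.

From H = f²/(N·c) + f, with f ≪ H: f ≈ √(H·N·c) = √(14800 × 4.5 × 0.006) = √399.60 ≈ 19.99 mm.
The +f correction barely moves this — solving exactly, f² + N·c·f − N·c·H = 0 ⇒ f = (−N·c + √((N·c)² + 4·N·c·H))/2 = (−0.027 + √1598.4)/2 ≈ 19.977 mm, so f ≈ 20.0 mm.

20.0 mm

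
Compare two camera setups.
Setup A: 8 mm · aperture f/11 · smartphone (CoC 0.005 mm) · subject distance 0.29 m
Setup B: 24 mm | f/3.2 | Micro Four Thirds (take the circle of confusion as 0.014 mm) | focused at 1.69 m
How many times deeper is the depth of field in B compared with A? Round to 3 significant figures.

Setup A: H = 8²/(11×0.005) + 8 ≈ 1171.6 mm; DoF = Df − Dn = 382.76 − 233.43 ≈ 149.33 mm.
Setup B: H = 24²/(3.2×0.014) + 24 ≈ 12881.1 mm; DoF = Df − Dn = 1941.59 − 1496.13 ≈ 445.46 mm.
Ratio = 445.46 / 149.33 ≈ 2.98.

2.98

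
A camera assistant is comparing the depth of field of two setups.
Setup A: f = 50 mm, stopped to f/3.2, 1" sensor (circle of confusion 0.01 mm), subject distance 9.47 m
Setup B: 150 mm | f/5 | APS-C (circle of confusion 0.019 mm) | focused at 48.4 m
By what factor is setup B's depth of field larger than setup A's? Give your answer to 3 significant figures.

8.88

Setup A: H = 50²/(3.2×0.01) + 50 ≈ 78175.0 mm; DoF = Df − Dn = 10768.4 − 8451.0 ≈ 2317.4 mm.
Setup B: H = 150²/(5×0.019) + 150 ≈ 236992.1 mm; DoF = Df − Dn = 60783 − 40209 ≈ 20574 mm.
Ratio = 20574 / 2317.4 ≈ 8.88.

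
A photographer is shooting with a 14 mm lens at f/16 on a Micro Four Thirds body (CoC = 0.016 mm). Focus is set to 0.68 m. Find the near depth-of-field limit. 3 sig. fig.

364 mm

Hyperfocal distance H = f²/(N·c) + f = 14²/(16 × 0.016) + 14 = 196/0.256 + 14 ≈ 779.6 mm ≈ 0.780 m.
Near limit Dn = s·(H − f)/(H + s − 2f) = 680 × (779.6 − 14) / (779.6 + 680 − 2 × 14) = 680 × 765.6 / 1431.6 ≈ 363.66 mm.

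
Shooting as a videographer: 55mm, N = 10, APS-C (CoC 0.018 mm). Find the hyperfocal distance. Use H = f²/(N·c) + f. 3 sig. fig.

Hyperfocal distance H = f²/(N·c) + f = 55²/(10 × 0.018) + 55 = 3025/0.18 + 55 ≈ 16860.6 mm ≈ 16.9 m.

16.9 m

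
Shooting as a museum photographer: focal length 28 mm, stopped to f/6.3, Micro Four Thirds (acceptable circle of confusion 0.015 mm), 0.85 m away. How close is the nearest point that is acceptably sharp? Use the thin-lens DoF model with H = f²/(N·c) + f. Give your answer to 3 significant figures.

Hyperfocal distance H = f²/(N·c) + f = 28²/(6.3 × 0.015) + 28 = 784/0.0945 + 28 ≈ 8324.3 mm ≈ 8.324 m.
Near limit Dn = s·(H − f)/(H + s − 2f) = 850 × (8324.3 − 28) / (8324.3 + 850 − 2 × 28) = 850 × 8296.3 / 9118.3 ≈ 773.37 mm ≈ 0.773 m.

0.773 m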